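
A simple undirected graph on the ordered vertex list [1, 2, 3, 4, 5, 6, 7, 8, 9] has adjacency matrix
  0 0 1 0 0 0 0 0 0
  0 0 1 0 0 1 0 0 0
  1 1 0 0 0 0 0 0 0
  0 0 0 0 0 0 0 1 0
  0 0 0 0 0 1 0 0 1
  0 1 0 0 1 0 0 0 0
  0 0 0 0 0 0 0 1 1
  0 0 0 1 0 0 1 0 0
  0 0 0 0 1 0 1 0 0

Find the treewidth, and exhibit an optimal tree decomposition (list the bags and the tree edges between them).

The largest bag has 2 vertices, giving width 1; this decomposition certifies tw(G) ≤ 1. Since G has at least one edge (e.g. 4–8), it is not an edgeless graph, so tw(G) ≥ 1. Hence tw(G) = 1 exactly.

Treewidth 1.
One such decomposition:
Bags: B1 = {4, 8}  B2 = {7, 8}  B3 = {7, 9}  B4 = {5, 9}  B5 = {5, 6}  B6 = {2, 6}  B7 = {2, 3}  B8 = {1, 3}
Tree: B1–B2, B2–B3, B3–B4, B4–B5, B5–B6, B6–B7, B7–B8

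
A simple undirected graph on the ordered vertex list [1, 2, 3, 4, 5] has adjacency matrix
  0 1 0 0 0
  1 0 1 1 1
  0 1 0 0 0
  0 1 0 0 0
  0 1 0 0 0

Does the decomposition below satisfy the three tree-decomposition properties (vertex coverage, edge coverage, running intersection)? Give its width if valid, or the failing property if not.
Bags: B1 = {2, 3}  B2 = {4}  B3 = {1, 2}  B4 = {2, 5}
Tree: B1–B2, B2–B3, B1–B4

No — edge (2,4) lies in no bag.

A tree decomposition must satisfy three properties: every vertex lies in some bag; for every edge, both endpoints lie together in some bag; and for every vertex, the bags containing it form a connected subtree. Here edge (2,4) lies in no bag, so the decomposition is invalid.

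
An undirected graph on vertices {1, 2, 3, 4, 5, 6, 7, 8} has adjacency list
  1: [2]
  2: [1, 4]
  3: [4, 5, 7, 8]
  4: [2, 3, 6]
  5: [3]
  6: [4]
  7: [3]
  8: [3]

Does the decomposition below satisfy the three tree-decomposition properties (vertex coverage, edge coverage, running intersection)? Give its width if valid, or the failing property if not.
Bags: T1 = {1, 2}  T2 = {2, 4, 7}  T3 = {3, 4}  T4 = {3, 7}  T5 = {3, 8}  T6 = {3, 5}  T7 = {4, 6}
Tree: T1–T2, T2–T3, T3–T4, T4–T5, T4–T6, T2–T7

No — bags containing vertex 7 are not connected in the tree.

A tree decomposition must satisfy three properties: every vertex lies in some bag; for every edge, both endpoints lie together in some bag; and for every vertex, the bags containing it form a connected subtree. Here bags containing vertex 7 are not connected in the tree, so the decomposition is invalid.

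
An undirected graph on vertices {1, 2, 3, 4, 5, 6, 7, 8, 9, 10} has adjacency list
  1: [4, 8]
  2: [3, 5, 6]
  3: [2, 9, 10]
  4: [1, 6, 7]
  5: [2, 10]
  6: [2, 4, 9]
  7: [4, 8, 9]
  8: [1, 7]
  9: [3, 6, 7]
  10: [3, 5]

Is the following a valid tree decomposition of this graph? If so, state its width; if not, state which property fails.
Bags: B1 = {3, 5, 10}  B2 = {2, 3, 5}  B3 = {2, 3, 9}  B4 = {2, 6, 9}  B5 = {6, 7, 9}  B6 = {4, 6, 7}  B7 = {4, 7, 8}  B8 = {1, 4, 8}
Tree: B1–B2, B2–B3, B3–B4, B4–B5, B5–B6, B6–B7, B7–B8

Checking the three conditions: (i) the bags cover all of {1, 2, 3, 4, 5, 6, 7, 8, 9, 10}; (ii) for each edge, some bag contains both endpoints; (iii) the bags containing any fixed vertex form a subtree. All hold, so the decomposition is valid with width 3 − 1 = 2.

Yes; width 2.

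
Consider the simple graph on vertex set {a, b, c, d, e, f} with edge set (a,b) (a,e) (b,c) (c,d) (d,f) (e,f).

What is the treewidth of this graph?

A width-2 tree decomposition is:
Bags: B1 = {c, d, f}  B2 = {c, e, f}  B3 = {a, c, e}  B4 = {a, b, c}
Tree: B1–B2, B2–B3, B3–B4
The largest bag has 3 vertices, giving width 2; this decomposition certifies tw(G) ≤ 2. Since c–d–f–e–a–b–c is a cycle in G, G is not acyclic. Forests are exactly the graphs of treewidth ≤ 1, so tw(G) ≥ 2. The upper and lower bounds meet at 2, so that is the treewidth.

2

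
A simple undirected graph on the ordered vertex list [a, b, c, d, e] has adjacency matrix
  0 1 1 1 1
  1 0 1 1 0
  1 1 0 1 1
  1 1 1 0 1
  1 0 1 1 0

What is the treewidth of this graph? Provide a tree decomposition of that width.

The largest bag has 4 vertices, giving width 3; this decomposition certifies tw(G) ≤ 3. On the other hand G contains the 4-clique {a, c, d, e}. A clique must lie in a single bag of any decomposition, so no decomposition can have width below 3. The upper and lower bounds meet at 3, so that is the treewidth.

Treewidth 3.
Bags: B1 = {a, b, c, d}  B2 = {a, c, d, e}
Tree: B1–B2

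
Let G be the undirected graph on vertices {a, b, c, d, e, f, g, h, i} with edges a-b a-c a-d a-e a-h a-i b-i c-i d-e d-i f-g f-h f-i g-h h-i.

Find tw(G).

A width-2 tree decomposition is:
Bags: B1 = {a, c, i}  B2 = {a, h, i}  B3 = {a, b, i}  B4 = {a, d, i}  B5 = {f, h, i}  B6 = {a, d, e}  B7 = {f, g, h}
Tree: B1–B2, B2–B3, B1–B4, B2–B5, B4–B6, B5–B7
Every bag has size at most 3, so the width is 3 − 1 = 2 and tw(G) ≤ 2. On the other hand G contains the 3-clique {f, g, h}. A clique must lie in a single bag of any decomposition, so no decomposition can have width below 2. Combining the bounds, tw(G) = 2.

2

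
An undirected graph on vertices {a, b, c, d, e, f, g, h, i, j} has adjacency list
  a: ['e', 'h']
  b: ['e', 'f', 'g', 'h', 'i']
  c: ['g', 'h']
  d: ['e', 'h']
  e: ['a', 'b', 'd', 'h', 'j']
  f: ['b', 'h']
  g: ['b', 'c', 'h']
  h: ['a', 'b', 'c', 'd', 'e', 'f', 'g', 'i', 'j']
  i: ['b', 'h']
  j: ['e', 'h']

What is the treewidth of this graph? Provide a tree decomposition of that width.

The largest bag has 3 vertices, giving width 2; this decomposition certifies tw(G) ≤ 2. For the lower bound, the 3 vertices {d, e, h} are pairwise adjacent, and any tree decomposition puts a clique entirely inside one bag — forcing width ≥ 2. Combining the bounds, tw(G) = 2.

Treewidth 2.
One optimal decomposition is:
Bags: B1 = {a, e, h}  B2 = {e, h, j}  B3 = {b, e, h}  B4 = {b, h, i}  B5 = {d, e, h}  B6 = {b, g, h}  B7 = {b, f, h}  B8 = {c, g, h}
Tree: B1–B2, B1–B3, B3–B4, B1–B5, B3–B6, B6–B7, B6–B8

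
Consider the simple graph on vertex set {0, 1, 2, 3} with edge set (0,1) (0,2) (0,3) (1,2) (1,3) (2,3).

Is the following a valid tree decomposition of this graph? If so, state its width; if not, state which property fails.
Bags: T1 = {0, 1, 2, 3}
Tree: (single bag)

Yes; width 3.

Vertex coverage: the bags together contain {0, 1, 2, 3}, the full vertex set. Edge coverage: each edge of G has both endpoints in at least one bag. Running intersection: for every vertex, the bags containing it form a connected subtree. All three properties hold, so this is a valid tree decomposition of width max|bag| − 1 = 3, and hence tw(G) ≤ 3.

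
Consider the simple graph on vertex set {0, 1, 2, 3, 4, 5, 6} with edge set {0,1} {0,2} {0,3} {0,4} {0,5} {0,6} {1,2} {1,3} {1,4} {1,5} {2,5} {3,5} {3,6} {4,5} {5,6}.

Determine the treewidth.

A width-3 tree decomposition is:
Bags: B1 = {0, 1, 3, 5}  B2 = {0, 3, 5, 6}  B3 = {0, 1, 4, 5}  B4 = {0, 1, 2, 5}
Tree: B1–B2, B1–B3, B3–B4
Every bag has size at most 4, so the width is 4 − 1 = 3 and tw(G) ≤ 3. For the lower bound, the 4 vertices {0, 1, 2, 5} are pairwise adjacent, and any tree decomposition puts a clique entirely inside one bag — forcing width ≥ 3. Hence tw(G) = 3 exactly.

3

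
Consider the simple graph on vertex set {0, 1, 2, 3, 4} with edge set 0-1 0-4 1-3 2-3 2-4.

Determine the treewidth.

2

A width-2 tree decomposition is:
Bags: B1 = {0, 1, 4}  B2 = {1, 2, 4}  B3 = {1, 2, 3}
Tree: B1–B2, B2–B3
Each bag holds 3 vertices, so the decomposition has width 2, which upper-bounds the treewidth. For the lower bound, G contains the cycle 1–0–4–2–3–1, so G is not a forest; only forests have treewidth ≤ 1, hence tw(G) ≥ 2. Hence tw(G) = 2 exactly.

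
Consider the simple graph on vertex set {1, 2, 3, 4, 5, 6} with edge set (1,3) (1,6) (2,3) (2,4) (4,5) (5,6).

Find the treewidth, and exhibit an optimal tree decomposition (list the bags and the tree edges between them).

Treewidth 2.
One optimal decomposition is:
Bags: B1 = {4, 5, 6}  B2 = {1, 4, 6}  B3 = {1, 3, 4}  B4 = {2, 3, 4}
Tree: B1–B2, B2–B3, B3–B4

The largest bag has 3 vertices, giving width 2; this decomposition certifies tw(G) ≤ 2. Since 4–5–6–1–3–2–4 is a cycle in G, G is not acyclic. Forests are exactly the graphs of treewidth ≤ 1, so tw(G) ≥ 2. Therefore the treewidth is 2.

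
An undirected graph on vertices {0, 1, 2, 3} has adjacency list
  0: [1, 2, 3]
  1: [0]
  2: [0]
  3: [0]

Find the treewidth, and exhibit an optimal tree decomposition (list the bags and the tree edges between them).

Treewidth 1.
One such decomposition:
Bags: B1 = {0, 1}  B2 = {0, 3}  B3 = {0, 2}
Tree: B1–B2, B2–B3

The largest bag has 2 vertices, giving width 1; this decomposition certifies tw(G) ≤ 1. Any graph with an edge has treewidth ≥ 1, and G has the edge 1–0. Therefore the treewidth is 1.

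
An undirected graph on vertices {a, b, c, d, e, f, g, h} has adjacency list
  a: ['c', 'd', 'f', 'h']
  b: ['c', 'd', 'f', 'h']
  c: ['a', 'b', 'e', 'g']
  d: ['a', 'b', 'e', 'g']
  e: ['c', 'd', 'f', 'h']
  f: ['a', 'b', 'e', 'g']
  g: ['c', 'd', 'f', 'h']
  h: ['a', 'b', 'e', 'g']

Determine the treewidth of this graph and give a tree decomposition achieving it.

Every bag has size at most 5, so the width is 5 − 1 = 4 and tw(G) ≤ 4. For the lower bound: the 5 vertex sets {e,f}, {a,d}, {b,h}, {g}, {c} are disjoint, each induces a connected subgraph, and every pair is joined by at least one edge of G. Contracting each set to a single vertex therefore yields K_{5} as a minor, and since treewidth is minor-monotone, tw(G) ≥ tw(K_{5}) = 4. Combining the bounds, tw(G) = 4.

Treewidth 4.
One optimal decomposition is:
Bags: B1 = {a, b, e, f, g}  B2 = {a, b, d, e, g}  B3 = {a, b, e, g, h}  B4 = {a, b, c, e, g}
Tree: B1–B2, B2–B3, B3–B4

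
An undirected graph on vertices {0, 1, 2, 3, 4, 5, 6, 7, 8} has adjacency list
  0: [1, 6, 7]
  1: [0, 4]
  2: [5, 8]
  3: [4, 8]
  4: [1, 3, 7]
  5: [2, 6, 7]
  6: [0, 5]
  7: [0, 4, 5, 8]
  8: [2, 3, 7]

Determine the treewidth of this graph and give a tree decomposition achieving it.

Treewidth 3.
Bags: B1 = {1, 3, 4, 8}  B2 = {1, 4, 7, 8}  B3 = {0, 1, 7, 8}  B4 = {0, 2, 7, 8}  B5 = {0, 2, 5, 7}  B6 = {0, 2, 5, 6}
Tree: B1–B2, B2–B3, B3–B4, B4–B5, B5–B6

Every bag has size at most 4, so the width is 4 − 1 = 3 and tw(G) ≤ 3. For the lower bound: the 4 vertex sets {1,3,4}, {8}, {7}, {0,2,5,6} are disjoint, each induces a connected subgraph, and every pair is joined by at least one edge of G. Contracting each set to a single vertex therefore yields K_{4} as a minor, and since treewidth is minor-monotone, tw(G) ≥ tw(K_{4}) = 3. Therefore the treewidth is 3.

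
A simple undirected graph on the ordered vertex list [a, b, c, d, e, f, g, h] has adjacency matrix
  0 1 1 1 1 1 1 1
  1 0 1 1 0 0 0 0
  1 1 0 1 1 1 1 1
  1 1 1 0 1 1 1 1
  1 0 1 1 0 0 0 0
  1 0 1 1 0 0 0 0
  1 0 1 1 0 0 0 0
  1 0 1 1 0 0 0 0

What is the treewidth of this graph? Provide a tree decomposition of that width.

Treewidth 3.
Bags: B1 = {a, c, d, h}  B2 = {a, c, d, e}  B3 = {a, c, d, g}  B4 = {a, b, c, d}  B5 = {a, c, d, f}
Tree: B1–B2, B1–B3, B2–B4, B2–B5

Each bag holds 4 vertices, so the decomposition has width 3, which upper-bounds the treewidth. On the other hand G contains the 4-clique {a, c, d, f}. A clique must lie in a single bag of any decomposition, so no decomposition can have width below 3. Therefore the treewidth is 3.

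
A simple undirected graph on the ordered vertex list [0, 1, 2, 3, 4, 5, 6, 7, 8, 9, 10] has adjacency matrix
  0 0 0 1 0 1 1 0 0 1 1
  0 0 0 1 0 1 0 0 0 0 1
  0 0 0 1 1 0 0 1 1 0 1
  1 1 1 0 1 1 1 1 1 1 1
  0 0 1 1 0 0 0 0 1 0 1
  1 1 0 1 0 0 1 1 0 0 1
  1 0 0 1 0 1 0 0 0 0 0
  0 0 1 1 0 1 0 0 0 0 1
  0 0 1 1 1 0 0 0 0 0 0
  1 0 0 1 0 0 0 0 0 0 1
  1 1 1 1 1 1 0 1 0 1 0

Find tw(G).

A width-3 tree decomposition is:
Bags: B1 = {0, 3, 5, 10}  B2 = {3, 5, 7, 10}  B3 = {2, 3, 7, 10}  B4 = {0, 3, 9, 10}  B5 = {2, 3, 4, 10}  B6 = {0, 3, 5, 6}  B7 = {1, 3, 5, 10}  B8 = {2, 3, 4, 8}
Tree: B1–B2, B2–B3, B1–B4, B3–B5, B1–B6, B1–B7, B5–B8
The largest bag has 4 vertices, giving width 3; this decomposition certifies tw(G) ≤ 3. On the other hand G contains the 4-clique {2, 3, 4, 8}. A clique must lie in a single bag of any decomposition, so no decomposition can have width below 3. Combining the bounds, tw(G) = 3.

3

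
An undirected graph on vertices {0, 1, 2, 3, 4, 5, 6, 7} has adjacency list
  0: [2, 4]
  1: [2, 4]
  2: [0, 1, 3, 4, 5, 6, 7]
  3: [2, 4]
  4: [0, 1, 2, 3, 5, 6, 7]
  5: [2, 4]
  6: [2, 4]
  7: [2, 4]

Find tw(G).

2

A width-2 tree decomposition is:
Bags: B1 = {2, 4, 5}  B2 = {0, 2, 4}  B3 = {2, 4, 6}  B4 = {1, 2, 4}  B5 = {2, 4, 7}  B6 = {2, 3, 4}
Tree: B1–B2, B2–B3, B2–B4, B2–B5, B3–B6
Each bag holds 3 vertices, so the decomposition has width 2, which upper-bounds the treewidth. On the other hand G contains the 3-clique {0, 2, 4}. A clique must lie in a single bag of any decomposition, so no decomposition can have width below 2. Combining the bounds, tw(G) = 2.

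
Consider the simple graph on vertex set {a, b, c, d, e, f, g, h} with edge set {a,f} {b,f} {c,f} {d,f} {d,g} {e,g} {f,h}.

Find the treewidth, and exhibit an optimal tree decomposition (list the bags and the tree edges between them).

Every bag has size at most 2, so the width is 2 − 1 = 1 and tw(G) ≤ 1. Any graph with an edge has treewidth ≥ 1, and G has the edge f–a. The upper and lower bounds meet at 1, so that is the treewidth.

Treewidth 1.
One such decomposition:
Bags: B1 = {a, f}  B2 = {f, h}  B3 = {d, f}  B4 = {c, f}  B5 = {d, g}  B6 = {e, g}  B7 = {b, f}
Tree: B1–B2, B2–B3, B3–B4, B3–B5, B5–B6, B1–B7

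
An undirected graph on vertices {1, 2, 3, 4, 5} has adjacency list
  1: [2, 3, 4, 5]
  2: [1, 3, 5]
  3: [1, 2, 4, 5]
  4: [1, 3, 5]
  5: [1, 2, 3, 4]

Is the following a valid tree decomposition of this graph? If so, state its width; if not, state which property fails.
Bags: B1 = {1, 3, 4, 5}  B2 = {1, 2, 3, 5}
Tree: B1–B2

Vertex coverage: the bags together contain {1, 2, 3, 4, 5}, the full vertex set. Edge coverage: each edge of G has both endpoints in at least one bag. Running intersection: for every vertex, the bags containing it form a connected subtree. All three properties hold, so this is a valid tree decomposition of width max|bag| − 1 = 3, and hence tw(G) ≤ 3.

Yes; width 3.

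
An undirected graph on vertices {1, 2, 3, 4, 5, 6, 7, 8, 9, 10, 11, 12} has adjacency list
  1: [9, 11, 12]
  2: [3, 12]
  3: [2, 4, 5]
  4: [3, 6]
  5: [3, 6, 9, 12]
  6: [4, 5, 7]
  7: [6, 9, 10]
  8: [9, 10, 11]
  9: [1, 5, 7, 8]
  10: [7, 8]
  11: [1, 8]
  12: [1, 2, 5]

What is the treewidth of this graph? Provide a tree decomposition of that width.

Treewidth 3.
Bags: B1 = {1, 8, 10, 11}  B2 = {1, 8, 9, 10}  B3 = {1, 7, 9, 10}  B4 = {1, 7, 9, 12}  B5 = {5, 7, 9, 12}  B6 = {5, 6, 7, 12}  B7 = {2, 5, 6, 12}  B8 = {2, 3, 5, 6}  B9 = {2, 3, 4, 6}
Tree: B1–B2, B2–B3, B3–B4, B4–B5, B5–B6, B6–B7, B7–B8, B8–B9

The largest bag has 4 vertices, giving width 3; this decomposition certifies tw(G) ≤ 3. For the lower bound: the 4 vertex sets {8,10,11}, {1}, {9}, {5,6,7,12} are disjoint, each induces a connected subgraph, and every pair is joined by at least one edge of G. Contracting each set to a single vertex therefore yields K_{4} as a minor, and since treewidth is minor-monotone, tw(G) ≥ tw(K_{4}) = 3. Therefore the treewidth is 3.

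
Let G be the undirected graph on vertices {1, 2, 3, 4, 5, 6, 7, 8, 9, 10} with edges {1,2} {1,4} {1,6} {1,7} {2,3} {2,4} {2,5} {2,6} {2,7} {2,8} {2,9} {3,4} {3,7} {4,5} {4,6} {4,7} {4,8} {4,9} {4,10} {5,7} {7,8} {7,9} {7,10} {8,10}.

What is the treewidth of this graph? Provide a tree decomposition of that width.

Every bag has size at most 4, so the width is 4 − 1 = 3 and tw(G) ≤ 3. Conversely, {1, 2, 4, 6} is a clique of size 4, and the vertices of any clique must share a bag in every tree decomposition; so some bag has ≥ 4 vertices and tw(G) ≥ 3. Hence tw(G) = 3 exactly.

Treewidth 3.
One such decomposition:
Bags: B1 = {1, 2, 4, 7}  B2 = {2, 4, 5, 7}  B3 = {1, 2, 4, 6}  B4 = {2, 3, 4, 7}  B5 = {2, 4, 7, 8}  B6 = {2, 4, 7, 9}  B7 = {4, 7, 8, 10}
Tree: B1–B2, B1–B3, B2–B4, B1–B5, B5–B6, B5–B7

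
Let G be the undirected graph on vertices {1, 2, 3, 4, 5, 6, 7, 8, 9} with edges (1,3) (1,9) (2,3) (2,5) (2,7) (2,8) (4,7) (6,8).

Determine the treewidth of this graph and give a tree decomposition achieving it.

The largest bag has 2 vertices, giving width 1; this decomposition certifies tw(G) ≤ 1. G has an edge, so its treewidth is at least 1. Combining the bounds, tw(G) = 1.

Treewidth 1.
Bags: B1 = {2, 7}  B2 = {2, 3}  B3 = {2, 5}  B4 = {2, 8}  B5 = {6, 8}  B6 = {1, 3}  B7 = {1, 9}  B8 = {4, 7}
Tree: B1–B2, B2–B3, B1–B4, B4–B5, B2–B6, B6–B7, B1–B8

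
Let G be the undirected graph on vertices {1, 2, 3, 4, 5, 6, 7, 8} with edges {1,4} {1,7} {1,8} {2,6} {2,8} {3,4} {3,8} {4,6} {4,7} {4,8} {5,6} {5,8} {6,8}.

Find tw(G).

A width-2 tree decomposition is:
Bags: B1 = {1, 4, 8}  B2 = {4, 6, 8}  B3 = {3, 4, 8}  B4 = {1, 4, 7}  B5 = {2, 6, 8}  B6 = {5, 6, 8}
Tree: B1–B2, B1–B3, B1–B4, B2–B5, B5–B6
Each bag holds 3 vertices, so the decomposition has width 2, which upper-bounds the treewidth. For the lower bound, the 3 vertices {2, 6, 8} are pairwise adjacent, and any tree decomposition puts a clique entirely inside one bag — forcing width ≥ 2. Combining the bounds, tw(G) = 2.

2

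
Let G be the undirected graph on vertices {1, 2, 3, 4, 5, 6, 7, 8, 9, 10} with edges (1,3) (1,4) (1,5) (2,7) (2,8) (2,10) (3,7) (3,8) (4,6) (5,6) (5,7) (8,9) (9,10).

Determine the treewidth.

2

A width-2 tree decomposition is:
Bags: B1 = {1, 4, 6}  B2 = {1, 5, 6}  B3 = {1, 3, 5}  B4 = {3, 5, 7}  B5 = {3, 7, 8}  B6 = {2, 7, 8}  B7 = {2, 8, 9}  B8 = {2, 9, 10}
Tree: B1–B2, B2–B3, B3–B4, B4–B5, B5–B6, B6–B7, B7–B8
Each bag holds 3 vertices, so the decomposition has width 2, which upper-bounds the treewidth. For the lower bound, G contains the cycle 4–6–5–1–4, so G is not a forest; only forests have treewidth ≤ 1, hence tw(G) ≥ 2. The upper and lower bounds meet at 2, so that is the treewidth.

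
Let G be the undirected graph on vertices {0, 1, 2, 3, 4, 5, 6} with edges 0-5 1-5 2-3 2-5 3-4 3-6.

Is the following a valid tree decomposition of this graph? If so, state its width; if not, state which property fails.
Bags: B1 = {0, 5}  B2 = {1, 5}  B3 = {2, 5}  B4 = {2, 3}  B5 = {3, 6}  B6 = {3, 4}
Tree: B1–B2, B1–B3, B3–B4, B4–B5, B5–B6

Checking the three conditions: (i) the bags cover all of {0, 1, 2, 3, 4, 5, 6}; (ii) for each edge, some bag contains both endpoints; (iii) the bags containing any fixed vertex form a subtree. All hold, so the decomposition is valid with width 2 − 1 = 1.

Yes; width 1.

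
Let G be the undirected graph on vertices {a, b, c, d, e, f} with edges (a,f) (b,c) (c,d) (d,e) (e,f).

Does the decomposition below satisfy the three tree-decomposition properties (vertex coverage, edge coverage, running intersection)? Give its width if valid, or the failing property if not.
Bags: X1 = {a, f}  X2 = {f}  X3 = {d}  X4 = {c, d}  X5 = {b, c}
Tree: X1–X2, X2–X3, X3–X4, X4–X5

No — vertex e appears in no bag.

A tree decomposition must satisfy three properties: every vertex lies in some bag; for every edge, both endpoints lie together in some bag; and for every vertex, the bags containing it form a connected subtree. Here vertex e appears in no bag, so the decomposition is invalid.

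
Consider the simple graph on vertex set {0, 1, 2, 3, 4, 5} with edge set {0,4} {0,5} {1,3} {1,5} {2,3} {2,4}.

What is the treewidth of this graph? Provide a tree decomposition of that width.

Each bag holds 3 vertices, so the decomposition has width 2, which upper-bounds the treewidth. For the lower bound, G contains the cycle 3–1–5–0–4–2–3, so G is not a forest; only forests have treewidth ≤ 1, hence tw(G) ≥ 2. Combining the bounds, tw(G) = 2.

Treewidth 2.
One optimal decomposition is:
Bags: B1 = {1, 3, 5}  B2 = {0, 3, 5}  B3 = {0, 3, 4}  B4 = {2, 3, 4}
Tree: B1–B2, B2–B3, B3–B4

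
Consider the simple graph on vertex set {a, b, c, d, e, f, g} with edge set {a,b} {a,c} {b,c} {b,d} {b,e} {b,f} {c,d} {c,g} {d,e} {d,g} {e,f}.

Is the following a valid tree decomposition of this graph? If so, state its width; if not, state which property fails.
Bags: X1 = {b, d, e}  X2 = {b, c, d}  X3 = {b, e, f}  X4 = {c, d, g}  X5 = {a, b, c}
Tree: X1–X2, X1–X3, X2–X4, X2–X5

Vertex coverage: the bags together contain {a, b, c, d, e, f, g}, the full vertex set. Edge coverage: each edge of G has both endpoints in at least one bag. Running intersection: for every vertex, the bags containing it form a connected subtree. All three properties hold, so this is a valid tree decomposition of width max|bag| − 1 = 2, and hence tw(G) ≤ 2.

Yes; width 2.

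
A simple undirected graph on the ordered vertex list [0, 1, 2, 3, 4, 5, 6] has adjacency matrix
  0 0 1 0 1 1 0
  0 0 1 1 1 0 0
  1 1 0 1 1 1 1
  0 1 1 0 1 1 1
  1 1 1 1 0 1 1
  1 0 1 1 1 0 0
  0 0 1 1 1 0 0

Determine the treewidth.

A width-3 tree decomposition is:
Bags: B1 = {1, 2, 3, 4}  B2 = {2, 3, 4, 6}  B3 = {2, 3, 4, 5}  B4 = {0, 2, 4, 5}
Tree: B1–B2, B2–B3, B3–B4
The largest bag has 4 vertices, giving width 3; this decomposition certifies tw(G) ≤ 3. For the lower bound, the 4 vertices {0, 2, 4, 5} are pairwise adjacent, and any tree decomposition puts a clique entirely inside one bag — forcing width ≥ 3. Combining the bounds, tw(G) = 3.

3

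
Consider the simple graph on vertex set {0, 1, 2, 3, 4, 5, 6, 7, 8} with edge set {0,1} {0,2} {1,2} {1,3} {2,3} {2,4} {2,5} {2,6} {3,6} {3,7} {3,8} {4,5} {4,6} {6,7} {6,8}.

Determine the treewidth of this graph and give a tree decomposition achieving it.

The largest bag has 3 vertices, giving width 2; this decomposition certifies tw(G) ≤ 2. On the other hand G contains the 3-clique {3, 6, 8}. A clique must lie in a single bag of any decomposition, so no decomposition can have width below 2. Therefore the treewidth is 2.

Treewidth 2.
One such decomposition:
Bags: B1 = {3, 6, 8}  B2 = {2, 3, 6}  B3 = {1, 2, 3}  B4 = {2, 4, 6}  B5 = {3, 6, 7}  B6 = {0, 1, 2}  B7 = {2, 4, 5}
Tree: B1–B2, B2–B3, B2–B4, B1–B5, B3–B6, B4–B7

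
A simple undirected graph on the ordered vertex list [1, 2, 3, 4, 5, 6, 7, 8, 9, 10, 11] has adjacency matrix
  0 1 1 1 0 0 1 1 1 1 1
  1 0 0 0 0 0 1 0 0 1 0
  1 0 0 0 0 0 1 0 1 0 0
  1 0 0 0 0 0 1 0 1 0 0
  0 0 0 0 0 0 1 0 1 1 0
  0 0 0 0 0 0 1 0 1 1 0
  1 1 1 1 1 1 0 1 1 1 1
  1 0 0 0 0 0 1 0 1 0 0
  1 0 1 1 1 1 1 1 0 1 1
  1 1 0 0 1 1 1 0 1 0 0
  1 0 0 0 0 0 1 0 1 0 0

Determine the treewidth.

A width-3 tree decomposition is:
Bags: B1 = {1, 4, 7, 9}  B2 = {1, 3, 7, 9}  B3 = {1, 7, 9, 10}  B4 = {1, 2, 7, 10}  B5 = {1, 7, 8, 9}  B6 = {1, 7, 9, 11}  B7 = {5, 7, 9, 10}  B8 = {6, 7, 9, 10}
Tree: B1–B2, B1–B3, B3–B4, B2–B5, B3–B6, B3–B7, B3–B8
The largest bag has 4 vertices, giving width 3; this decomposition certifies tw(G) ≤ 3. On the other hand G contains the 4-clique {1, 3, 7, 9}. A clique must lie in a single bag of any decomposition, so no decomposition can have width below 3. The upper and lower bounds meet at 3, so that is the treewidth.

3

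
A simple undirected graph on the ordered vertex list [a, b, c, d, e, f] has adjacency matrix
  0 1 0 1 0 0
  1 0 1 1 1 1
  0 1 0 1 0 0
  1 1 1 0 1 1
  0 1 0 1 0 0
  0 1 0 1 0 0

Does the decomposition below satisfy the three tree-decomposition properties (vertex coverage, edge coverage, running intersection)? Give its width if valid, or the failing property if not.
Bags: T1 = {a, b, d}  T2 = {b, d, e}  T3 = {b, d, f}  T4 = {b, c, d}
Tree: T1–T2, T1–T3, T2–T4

Vertex coverage: the bags together contain {a, b, c, d, e, f}, the full vertex set. Edge coverage: each edge of G has both endpoints in at least one bag. Running intersection: for every vertex, the bags containing it form a connected subtree. All three properties hold, so this is a valid tree decomposition of width max|bag| − 1 = 2, and hence tw(G) ≤ 2.

Yes; width 2.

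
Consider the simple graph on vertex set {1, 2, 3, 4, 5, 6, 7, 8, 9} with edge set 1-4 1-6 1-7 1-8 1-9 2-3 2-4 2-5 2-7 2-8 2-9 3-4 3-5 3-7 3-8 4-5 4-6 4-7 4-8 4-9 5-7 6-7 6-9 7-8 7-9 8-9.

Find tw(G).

4

A width-4 tree decomposition is:
Bags: B1 = {2, 4, 7, 8, 9}  B2 = {1, 4, 7, 8, 9}  B3 = {1, 4, 6, 7, 9}  B4 = {2, 3, 4, 7, 8}  B5 = {2, 3, 4, 5, 7}
Tree: B1–B2, B2–B3, B1–B4, B4–B5
Each bag holds 5 vertices, so the decomposition has width 4, which upper-bounds the treewidth. On the other hand G contains the 5-clique {1, 4, 7, 8, 9}. A clique must lie in a single bag of any decomposition, so no decomposition can have width below 4. Therefore the treewidth is 4.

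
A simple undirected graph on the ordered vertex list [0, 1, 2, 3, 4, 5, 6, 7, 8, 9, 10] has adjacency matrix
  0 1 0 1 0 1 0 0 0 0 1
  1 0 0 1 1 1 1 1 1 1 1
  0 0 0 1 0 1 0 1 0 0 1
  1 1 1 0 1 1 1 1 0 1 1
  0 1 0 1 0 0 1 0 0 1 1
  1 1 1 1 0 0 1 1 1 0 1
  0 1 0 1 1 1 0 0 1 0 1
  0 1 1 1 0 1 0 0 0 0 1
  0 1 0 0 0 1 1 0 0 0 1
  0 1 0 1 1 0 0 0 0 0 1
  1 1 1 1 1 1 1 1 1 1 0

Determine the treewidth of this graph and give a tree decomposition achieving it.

Each bag holds 5 vertices, so the decomposition has width 4, which upper-bounds the treewidth. On the other hand G contains the 5-clique {1, 5, 6, 8, 10}. A clique must lie in a single bag of any decomposition, so no decomposition can have width below 4. Hence tw(G) = 4 exactly.

Treewidth 4.
One optimal decomposition is:
Bags: B1 = {1, 3, 5, 7, 10}  B2 = {1, 3, 5, 6, 10}  B3 = {1, 5, 6, 8, 10}  B4 = {0, 1, 3, 5, 10}  B5 = {2, 3, 5, 7, 10}  B6 = {1, 3, 4, 6, 10}  B7 = {1, 3, 4, 9, 10}
Tree: B1–B2, B2–B3, B1–B4, B1–B5, B2–B6, B6–B7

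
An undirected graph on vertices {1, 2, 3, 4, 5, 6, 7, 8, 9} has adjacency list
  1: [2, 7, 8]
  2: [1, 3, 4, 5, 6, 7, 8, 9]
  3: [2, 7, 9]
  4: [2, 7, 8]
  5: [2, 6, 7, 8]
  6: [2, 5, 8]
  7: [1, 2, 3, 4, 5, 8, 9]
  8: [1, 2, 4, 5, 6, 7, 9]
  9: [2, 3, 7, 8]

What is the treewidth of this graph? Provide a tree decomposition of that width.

Each bag holds 4 vertices, so the decomposition has width 3, which upper-bounds the treewidth. Conversely, {2, 5, 6, 8} is a clique of size 4, and the vertices of any clique must share a bag in every tree decomposition; so some bag has ≥ 4 vertices and tw(G) ≥ 3. Therefore the treewidth is 3.

Treewidth 3.
Bags: B1 = {2, 5, 6, 8}  B2 = {2, 5, 7, 8}  B3 = {1, 2, 7, 8}  B4 = {2, 7, 8, 9}  B5 = {2, 4, 7, 8}  B6 = {2, 3, 7, 9}
Tree: B1–B2, B2–B3, B3–B4, B2–B5, B4–B6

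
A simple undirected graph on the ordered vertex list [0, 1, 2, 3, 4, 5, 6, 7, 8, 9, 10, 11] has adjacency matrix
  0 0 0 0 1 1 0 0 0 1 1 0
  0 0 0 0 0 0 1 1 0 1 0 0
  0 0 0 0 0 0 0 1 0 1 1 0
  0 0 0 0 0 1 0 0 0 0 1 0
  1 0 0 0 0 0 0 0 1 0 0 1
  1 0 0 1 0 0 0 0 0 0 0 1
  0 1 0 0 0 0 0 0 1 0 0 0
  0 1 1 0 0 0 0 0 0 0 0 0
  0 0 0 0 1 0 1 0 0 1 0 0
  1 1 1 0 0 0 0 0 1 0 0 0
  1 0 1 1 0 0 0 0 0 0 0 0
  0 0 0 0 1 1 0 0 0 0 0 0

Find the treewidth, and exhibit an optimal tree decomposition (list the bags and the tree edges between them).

Each bag holds 4 vertices, so the decomposition has width 3, which upper-bounds the treewidth. For the lower bound: the 4 vertex sets {3,5,11}, {4}, {0}, {2,8,9,10} are disjoint, each induces a connected subgraph, and every pair is joined by at least one edge of G. Contracting each set to a single vertex therefore yields K_{4} as a minor, and since treewidth is minor-monotone, tw(G) ≥ tw(K_{4}) = 3. The upper and lower bounds meet at 3, so that is the treewidth.

Treewidth 3.
One optimal decomposition is:
Bags: B1 = {3, 4, 5, 11}  B2 = {0, 3, 4, 5}  B3 = {0, 3, 4, 10}  B4 = {0, 4, 8, 10}  B5 = {0, 8, 9, 10}  B6 = {2, 8, 9, 10}  B7 = {2, 6, 8, 9}  B8 = {1, 2, 6, 9}  B9 = {1, 2, 6, 7}
Tree: B1–B2, B2–B3, B3–B4, B4–B5, B5–B6, B6–B7, B7–B8, B8–B9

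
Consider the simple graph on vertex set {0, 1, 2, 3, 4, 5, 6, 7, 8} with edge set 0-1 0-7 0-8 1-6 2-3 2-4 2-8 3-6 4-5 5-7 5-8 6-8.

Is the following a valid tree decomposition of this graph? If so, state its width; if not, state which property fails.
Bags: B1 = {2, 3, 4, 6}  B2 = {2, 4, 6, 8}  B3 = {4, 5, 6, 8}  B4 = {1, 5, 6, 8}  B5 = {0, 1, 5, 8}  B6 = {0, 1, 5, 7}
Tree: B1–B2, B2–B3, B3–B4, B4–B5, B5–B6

Checking the three conditions: (i) the bags cover all of {0, 1, 2, 3, 4, 5, 6, 7, 8}; (ii) for each edge, some bag contains both endpoints; (iii) the bags containing any fixed vertex form a subtree. All hold, so the decomposition is valid with width 4 − 1 = 3.

Yes; width 3.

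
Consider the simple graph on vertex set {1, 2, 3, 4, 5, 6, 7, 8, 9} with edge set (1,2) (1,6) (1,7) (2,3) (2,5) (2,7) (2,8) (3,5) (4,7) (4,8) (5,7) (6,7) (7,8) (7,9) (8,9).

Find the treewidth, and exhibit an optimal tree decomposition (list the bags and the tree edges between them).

Treewidth 2.
One such decomposition:
Bags: B1 = {1, 2, 7}  B2 = {2, 5, 7}  B3 = {2, 7, 8}  B4 = {4, 7, 8}  B5 = {7, 8, 9}  B6 = {2, 3, 5}  B7 = {1, 6, 7}
Tree: B1–B2, B2–B3, B3–B4, B4–B5, B2–B6, B1–B7

Every bag has size at most 3, so the width is 3 − 1 = 2 and tw(G) ≤ 2. On the other hand G contains the 3-clique {2, 3, 5}. A clique must lie in a single bag of any decomposition, so no decomposition can have width below 2. Hence tw(G) = 2 exactly.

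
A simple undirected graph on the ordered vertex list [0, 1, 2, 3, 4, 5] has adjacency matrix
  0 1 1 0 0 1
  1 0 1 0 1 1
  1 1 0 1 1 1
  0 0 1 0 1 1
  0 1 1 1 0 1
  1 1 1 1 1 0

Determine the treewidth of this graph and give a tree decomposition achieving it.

The largest bag has 4 vertices, giving width 3; this decomposition certifies tw(G) ≤ 3. Conversely, {0, 1, 2, 5} is a clique of size 4, and the vertices of any clique must share a bag in every tree decomposition; so some bag has ≥ 4 vertices and tw(G) ≥ 3. Hence tw(G) = 3 exactly.

Treewidth 3.
One such decomposition:
Bags: B1 = {1, 2, 4, 5}  B2 = {0, 1, 2, 5}  B3 = {2, 3, 4, 5}
Tree: B1–B2, B1–B3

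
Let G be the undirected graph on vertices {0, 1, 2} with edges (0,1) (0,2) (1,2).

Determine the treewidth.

A width-2 tree decomposition is:
Bags: B1 = {0, 1, 2}
Tree: (single bag)
With just one bag of size 3, the width is 3 − 1 = 2, so tw(G) ≤ 2. On the other hand G contains the 3-clique {0, 1, 2}. A clique must lie in a single bag of any decomposition, so no decomposition can have width below 2. Hence tw(G) = 2 exactly.

2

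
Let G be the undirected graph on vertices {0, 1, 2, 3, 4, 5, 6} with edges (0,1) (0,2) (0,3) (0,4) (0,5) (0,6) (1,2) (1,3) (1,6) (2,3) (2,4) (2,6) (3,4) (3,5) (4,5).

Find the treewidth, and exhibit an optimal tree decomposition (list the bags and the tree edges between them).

Treewidth 3.
One such decomposition:
Bags: B1 = {0, 1, 2, 3}  B2 = {0, 2, 3, 4}  B3 = {0, 3, 4, 5}  B4 = {0, 1, 2, 6}
Tree: B1–B2, B2–B3, B1–B4

Each bag holds 4 vertices, so the decomposition has width 3, which upper-bounds the treewidth. On the other hand G contains the 4-clique {0, 1, 2, 3}. A clique must lie in a single bag of any decomposition, so no decomposition can have width below 3. The upper and lower bounds meet at 3, so that is the treewidth.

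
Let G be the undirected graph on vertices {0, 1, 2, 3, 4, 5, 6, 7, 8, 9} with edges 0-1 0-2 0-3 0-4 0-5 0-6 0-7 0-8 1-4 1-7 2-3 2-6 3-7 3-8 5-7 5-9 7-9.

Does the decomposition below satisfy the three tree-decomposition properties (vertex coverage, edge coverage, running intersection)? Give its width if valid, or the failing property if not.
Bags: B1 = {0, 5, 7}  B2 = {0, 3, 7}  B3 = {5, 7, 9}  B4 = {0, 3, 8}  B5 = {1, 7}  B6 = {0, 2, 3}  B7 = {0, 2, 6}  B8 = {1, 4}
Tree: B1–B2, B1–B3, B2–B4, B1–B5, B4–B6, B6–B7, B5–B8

A tree decomposition must satisfy three properties: every vertex lies in some bag; for every edge, both endpoints lie together in some bag; and for every vertex, the bags containing it form a connected subtree. Here edge (0,1) lies in no bag, so the decomposition is invalid.

No — edge (0,1) lies in no bag.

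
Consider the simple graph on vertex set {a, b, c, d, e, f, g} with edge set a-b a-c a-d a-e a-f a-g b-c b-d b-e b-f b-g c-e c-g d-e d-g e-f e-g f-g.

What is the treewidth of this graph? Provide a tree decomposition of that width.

Treewidth 4.
One optimal decomposition is:
Bags: B1 = {a, b, e, f, g}  B2 = {a, b, c, e, g}  B3 = {a, b, d, e, g}
Tree: B1–B2, B2–B3

Every bag has size at most 5, so the width is 5 − 1 = 4 and tw(G) ≤ 4. On the other hand G contains the 5-clique {a, b, d, e, g}. A clique must lie in a single bag of any decomposition, so no decomposition can have width below 4. Hence tw(G) = 4 exactly.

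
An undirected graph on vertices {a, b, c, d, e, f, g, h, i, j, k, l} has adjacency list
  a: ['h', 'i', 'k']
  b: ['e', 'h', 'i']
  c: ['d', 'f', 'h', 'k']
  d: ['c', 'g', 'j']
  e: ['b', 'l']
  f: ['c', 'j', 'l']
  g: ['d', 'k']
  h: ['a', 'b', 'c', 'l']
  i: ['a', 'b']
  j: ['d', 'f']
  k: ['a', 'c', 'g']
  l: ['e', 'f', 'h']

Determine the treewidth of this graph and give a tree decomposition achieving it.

The largest bag has 4 vertices, giving width 3; this decomposition certifies tw(G) ≤ 3. For the lower bound: the 4 vertex sets {d,g,j}, {f}, {c}, {a,h,k,l} are disjoint, each induces a connected subgraph, and every pair is joined by at least one edge of G. Contracting each set to a single vertex therefore yields K_{4} as a minor, and since treewidth is minor-monotone, tw(G) ≥ tw(K_{4}) = 3. Combining the bounds, tw(G) = 3.

Treewidth 3.
One such decomposition:
Bags: B1 = {d, f, g, j}  B2 = {c, d, f, g}  B3 = {c, f, g, k}  B4 = {c, f, k, l}  B5 = {c, h, k, l}  B6 = {a, h, k, l}  B7 = {a, e, h, l}  B8 = {a, b, e, h}  B9 = {a, b, e, i}
Tree: B1–B2, B2–B3, B3–B4, B4–B5, B5–B6, B6–B7, B7–B8, B8–B9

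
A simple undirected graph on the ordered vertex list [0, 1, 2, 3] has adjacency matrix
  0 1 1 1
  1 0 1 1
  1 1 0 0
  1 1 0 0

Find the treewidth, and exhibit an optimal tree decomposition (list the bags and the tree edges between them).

Treewidth 2.
One optimal decomposition is:
Bags: B1 = {0, 1, 3}  B2 = {0, 1, 2}
Tree: B1–B2

Each bag holds 3 vertices, so the decomposition has width 2, which upper-bounds the treewidth. On the other hand G contains the 3-clique {0, 1, 2}. A clique must lie in a single bag of any decomposition, so no decomposition can have width below 2. Therefore the treewidth is 2.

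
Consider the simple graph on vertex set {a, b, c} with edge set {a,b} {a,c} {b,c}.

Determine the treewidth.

A width-2 tree decomposition is:
Bags: B1 = {a, b, c}
Tree: (single bag)
A single bag containing all 3 vertices is trivially a valid decomposition of width 2. For the lower bound, the 3 vertices {a, b, c} are pairwise adjacent, and any tree decomposition puts a clique entirely inside one bag — forcing width ≥ 2. The upper and lower bounds meet at 2, so that is the treewidth.

2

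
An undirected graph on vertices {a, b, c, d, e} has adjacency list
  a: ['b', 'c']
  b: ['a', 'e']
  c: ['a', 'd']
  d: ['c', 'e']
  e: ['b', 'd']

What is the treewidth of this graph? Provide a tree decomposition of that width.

Treewidth 2.
One optimal decomposition is:
Bags: B1 = {a, b, c}  B2 = {b, c, d}  B3 = {b, d, e}
Tree: B1–B2, B2–B3

Every bag has size at most 3, so the width is 3 − 1 = 2 and tw(G) ≤ 2. Since b–a–c–d–e–b is a cycle in G, G is not acyclic. Forests are exactly the graphs of treewidth ≤ 1, so tw(G) ≥ 2. The upper and lower bounds meet at 2, so that is the treewidth.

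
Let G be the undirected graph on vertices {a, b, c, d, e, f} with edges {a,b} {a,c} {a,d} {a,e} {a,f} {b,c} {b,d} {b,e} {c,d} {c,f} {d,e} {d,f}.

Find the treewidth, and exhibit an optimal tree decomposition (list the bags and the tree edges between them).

Each bag holds 4 vertices, so the decomposition has width 3, which upper-bounds the treewidth. On the other hand G contains the 4-clique {a, b, d, e}. A clique must lie in a single bag of any decomposition, so no decomposition can have width below 3. The upper and lower bounds meet at 3, so that is the treewidth.

Treewidth 3.
One such decomposition:
Bags: B1 = {a, b, c, d}  B2 = {a, b, d, e}  B3 = {a, c, d, f}
Tree: B1–B2, B1–B3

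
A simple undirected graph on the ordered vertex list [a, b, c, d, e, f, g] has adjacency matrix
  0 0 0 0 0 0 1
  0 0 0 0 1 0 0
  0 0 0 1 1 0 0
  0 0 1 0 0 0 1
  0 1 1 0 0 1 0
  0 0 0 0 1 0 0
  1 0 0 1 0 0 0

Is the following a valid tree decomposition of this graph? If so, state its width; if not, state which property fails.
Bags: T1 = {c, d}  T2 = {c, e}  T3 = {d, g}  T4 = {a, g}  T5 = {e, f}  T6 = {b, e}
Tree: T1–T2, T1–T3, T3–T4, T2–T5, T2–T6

Vertex coverage: the bags together contain {a, b, c, d, e, f, g}, the full vertex set. Edge coverage: each edge of G has both endpoints in at least one bag. Running intersection: for every vertex, the bags containing it form a connected subtree. All three properties hold, so this is a valid tree decomposition of width max|bag| − 1 = 1, and hence tw(G) ≤ 1.

Yes; width 1.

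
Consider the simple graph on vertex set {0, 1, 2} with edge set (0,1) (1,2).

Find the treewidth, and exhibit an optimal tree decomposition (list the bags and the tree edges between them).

Treewidth 1.
One optimal decomposition is:
Bags: B1 = {1, 2}  B2 = {0, 1}
Tree: B1–B2

Every bag has size at most 2, so the width is 2 − 1 = 1 and tw(G) ≤ 1. Any graph with an edge has treewidth ≥ 1, and G has the edge 2–1. Hence tw(G) = 1 exactly.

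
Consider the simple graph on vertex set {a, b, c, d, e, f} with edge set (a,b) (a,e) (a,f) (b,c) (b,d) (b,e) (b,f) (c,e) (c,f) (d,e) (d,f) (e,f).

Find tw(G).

A width-3 tree decomposition is:
Bags: B1 = {b, c, e, f}  B2 = {b, d, e, f}  B3 = {a, b, e, f}
Tree: B1–B2, B1–B3
The largest bag has 4 vertices, giving width 3; this decomposition certifies tw(G) ≤ 3. For the lower bound, the 4 vertices {b, d, e, f} are pairwise adjacent, and any tree decomposition puts a clique entirely inside one bag — forcing width ≥ 3. The upper and lower bounds meet at 3, so that is the treewidth.

3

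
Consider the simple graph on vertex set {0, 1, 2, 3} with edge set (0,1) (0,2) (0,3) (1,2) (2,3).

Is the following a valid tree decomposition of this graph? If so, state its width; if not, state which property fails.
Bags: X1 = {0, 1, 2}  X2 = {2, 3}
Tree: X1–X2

A tree decomposition must satisfy three properties: every vertex lies in some bag; for every edge, both endpoints lie together in some bag; and for every vertex, the bags containing it form a connected subtree. Here edge (0,3) lies in no bag, so the decomposition is invalid.

No — edge (0,3) lies in no bag.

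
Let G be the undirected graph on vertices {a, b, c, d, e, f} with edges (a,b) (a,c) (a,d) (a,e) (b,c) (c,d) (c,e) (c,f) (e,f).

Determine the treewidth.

A width-2 tree decomposition is:
Bags: B1 = {a, c, d}  B2 = {a, c, e}  B3 = {c, e, f}  B4 = {a, b, c}
Tree: B1–B2, B2–B3, B1–B4
The largest bag has 3 vertices, giving width 2; this decomposition certifies tw(G) ≤ 2. For the lower bound, the 3 vertices {a, c, d} are pairwise adjacent, and any tree decomposition puts a clique entirely inside one bag — forcing width ≥ 2. Hence tw(G) = 2 exactly.

2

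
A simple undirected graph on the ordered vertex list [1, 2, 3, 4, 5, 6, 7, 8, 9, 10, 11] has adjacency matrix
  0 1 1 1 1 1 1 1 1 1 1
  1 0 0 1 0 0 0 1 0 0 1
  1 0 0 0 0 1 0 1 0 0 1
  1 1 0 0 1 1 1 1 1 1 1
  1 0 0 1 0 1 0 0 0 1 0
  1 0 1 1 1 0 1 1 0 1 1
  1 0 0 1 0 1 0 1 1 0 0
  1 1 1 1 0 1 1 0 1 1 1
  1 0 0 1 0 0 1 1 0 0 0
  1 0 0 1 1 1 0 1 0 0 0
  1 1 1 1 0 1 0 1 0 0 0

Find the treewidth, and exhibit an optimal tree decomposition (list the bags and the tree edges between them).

Treewidth 4.
One such decomposition:
Bags: B1 = {1, 4, 6, 8, 11}  B2 = {1, 2, 4, 8, 11}  B3 = {1, 4, 6, 8, 10}  B4 = {1, 4, 5, 6, 10}  B5 = {1, 4, 6, 7, 8}  B6 = {1, 4, 7, 8, 9}  B7 = {1, 3, 6, 8, 11}
Tree: B1–B2, B1–B3, B3–B4, B3–B5, B5–B6, B1–B7

Each bag holds 5 vertices, so the decomposition has width 4, which upper-bounds the treewidth. Conversely, {1, 3, 6, 8, 11} is a clique of size 5, and the vertices of any clique must share a bag in every tree decomposition; so some bag has ≥ 5 vertices and tw(G) ≥ 4. Combining the bounds, tw(G) = 4.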